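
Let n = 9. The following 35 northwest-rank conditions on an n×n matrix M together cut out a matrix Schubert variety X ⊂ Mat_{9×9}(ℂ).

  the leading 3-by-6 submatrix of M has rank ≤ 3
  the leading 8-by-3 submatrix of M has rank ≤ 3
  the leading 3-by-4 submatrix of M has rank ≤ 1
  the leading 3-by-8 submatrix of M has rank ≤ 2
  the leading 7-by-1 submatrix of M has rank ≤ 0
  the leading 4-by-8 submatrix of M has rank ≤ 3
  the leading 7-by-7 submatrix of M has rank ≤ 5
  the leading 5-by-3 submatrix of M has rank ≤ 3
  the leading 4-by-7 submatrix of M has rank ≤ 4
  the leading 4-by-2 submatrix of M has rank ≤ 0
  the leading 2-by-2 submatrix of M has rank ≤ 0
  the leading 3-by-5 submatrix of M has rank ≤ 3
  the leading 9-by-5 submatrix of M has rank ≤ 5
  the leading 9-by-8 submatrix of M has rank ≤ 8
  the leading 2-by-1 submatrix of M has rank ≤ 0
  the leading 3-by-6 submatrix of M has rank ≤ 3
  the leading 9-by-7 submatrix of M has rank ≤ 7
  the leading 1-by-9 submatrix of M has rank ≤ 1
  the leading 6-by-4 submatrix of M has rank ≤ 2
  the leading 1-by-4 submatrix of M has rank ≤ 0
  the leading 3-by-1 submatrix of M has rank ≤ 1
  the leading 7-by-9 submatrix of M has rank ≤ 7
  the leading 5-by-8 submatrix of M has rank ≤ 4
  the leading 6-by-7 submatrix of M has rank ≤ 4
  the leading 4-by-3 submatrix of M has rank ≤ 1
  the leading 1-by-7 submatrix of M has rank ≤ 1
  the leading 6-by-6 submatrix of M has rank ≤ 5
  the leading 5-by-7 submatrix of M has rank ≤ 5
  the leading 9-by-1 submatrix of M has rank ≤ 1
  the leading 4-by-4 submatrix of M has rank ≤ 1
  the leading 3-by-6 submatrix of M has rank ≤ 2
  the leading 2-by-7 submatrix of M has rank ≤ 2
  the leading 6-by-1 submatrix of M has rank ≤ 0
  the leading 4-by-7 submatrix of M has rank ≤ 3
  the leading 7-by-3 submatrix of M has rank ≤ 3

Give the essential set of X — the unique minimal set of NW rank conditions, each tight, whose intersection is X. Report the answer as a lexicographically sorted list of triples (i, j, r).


Reconstructing r_w from the 35 given conditions:

  row 1: 0  0  0  0  1  1  1  1  1
  row 2: 0  0  1  1  2  2  2  2  2
  row 3: 0  0  1  1  2  2  2  2  3
  row 4: 0  0  1  1  2  3  3  3  4
  row 5: 0  1  2  2  3  4  4  4  5
  row 6: 0  1  2  2  3  4  4  5  6
  row 7: 0  1  2  3  4  5  5  6  7
  row 8: 1  2  3  4  5  6  6  7  8
  row 9: 1  2  3  4  5  6  7  8  9

reading off 1-entries of Δ²R: w = (5, 3, 9, 6, 2, 8, 4, 1, 7).

Rothe diagram D(w) (20 cells), 7 SE-corners (essential conditions):

[(1, 4, 0), (3, 8, 2), (4, 2, 0), (4, 4, 1), (6, 4, 2), (6, 7, 4), (7, 1, 0)]


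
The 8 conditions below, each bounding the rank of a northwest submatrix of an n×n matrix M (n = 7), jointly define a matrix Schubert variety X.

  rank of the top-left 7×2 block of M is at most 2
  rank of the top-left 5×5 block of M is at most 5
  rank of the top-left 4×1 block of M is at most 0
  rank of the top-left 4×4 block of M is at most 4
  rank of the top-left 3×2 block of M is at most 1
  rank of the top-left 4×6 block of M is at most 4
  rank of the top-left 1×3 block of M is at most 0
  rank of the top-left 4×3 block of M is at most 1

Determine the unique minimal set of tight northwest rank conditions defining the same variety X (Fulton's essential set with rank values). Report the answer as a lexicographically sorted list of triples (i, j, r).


Propagating the 8 rank bounds to every northwest block:

  0 0 0 1 1 1 1
  0 1 1 2 2 2 2
  0 1 1 2 3 3 3
  0 1 1 2 3 4 4
  1 2 2 3 4 5 5
  1 2 3 4 5 6 6
  1 2 3 4 5 6 7

so w = (4, 2, 5, 6, 1, 3, 7).

ℓ(w)=8; the 3 essential cells (i,j,r):

[(1, 3, 0), (4, 1, 0), (4, 3, 1)]


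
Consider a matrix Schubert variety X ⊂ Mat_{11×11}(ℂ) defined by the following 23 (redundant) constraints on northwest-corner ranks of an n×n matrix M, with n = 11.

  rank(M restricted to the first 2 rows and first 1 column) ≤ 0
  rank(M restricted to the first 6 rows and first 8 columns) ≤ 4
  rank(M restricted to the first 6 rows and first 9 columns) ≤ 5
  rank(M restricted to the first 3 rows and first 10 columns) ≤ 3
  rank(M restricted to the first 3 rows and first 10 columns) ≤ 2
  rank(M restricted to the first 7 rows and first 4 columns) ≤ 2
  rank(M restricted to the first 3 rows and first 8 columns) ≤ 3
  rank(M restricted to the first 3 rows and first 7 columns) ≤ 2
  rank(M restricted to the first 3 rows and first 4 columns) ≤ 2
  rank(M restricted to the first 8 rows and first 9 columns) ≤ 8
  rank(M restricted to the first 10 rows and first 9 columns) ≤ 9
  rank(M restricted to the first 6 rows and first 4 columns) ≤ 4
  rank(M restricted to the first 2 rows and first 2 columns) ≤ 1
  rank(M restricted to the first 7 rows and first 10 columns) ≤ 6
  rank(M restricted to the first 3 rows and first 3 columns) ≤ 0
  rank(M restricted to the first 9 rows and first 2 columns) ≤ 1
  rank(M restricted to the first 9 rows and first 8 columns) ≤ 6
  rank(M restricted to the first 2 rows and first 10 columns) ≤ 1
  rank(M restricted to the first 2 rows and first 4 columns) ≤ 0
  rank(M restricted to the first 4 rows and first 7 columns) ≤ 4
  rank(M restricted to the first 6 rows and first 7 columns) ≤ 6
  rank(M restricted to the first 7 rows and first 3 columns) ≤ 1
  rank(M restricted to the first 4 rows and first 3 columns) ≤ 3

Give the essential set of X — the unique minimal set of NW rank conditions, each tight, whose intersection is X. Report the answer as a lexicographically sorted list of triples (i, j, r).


Reconstructing r_w from the 23 given conditions:

  R[1]: 0 0 0 0 1 1 1 1 1 1 1
  R[2]: 0 0 0 0 1 1 1 1 1 1 2
  R[3]: 0 0 0 1 2 2 2 2 2 2 3
  R[4]: 1 1 1 2 3 3 3 3 3 3 4
  R[5]: 1 1 1 2 3 4 4 4 4 4 5
  R[6]: 1 1 1 2 3 4 4 4 5 5 6
  R[7]: 1 1 1 2 3 4 5 5 6 6 7
  R[8]: 1 1 2 3 4 5 6 6 7 7 8
  R[9]: 1 1 2 3 4 5 6 6 7 8 9
  R[10]: 1 2 3 4 5 6 7 7 8 9 10
  R[11]: 1 2 3 4 5 6 7 8 9 10 11

hence w(1..11) = (5, 11, 4, 1, 6, 9, 7, 3, 10, 2, 8).

ℓ(w)=27; the 7 essential cells (i,j,r):

[(2, 4, 0), (2, 10, 1), (3, 3, 0), (6, 8, 4), (7, 3, 1), (9, 2, 1), (9, 8, 6)]


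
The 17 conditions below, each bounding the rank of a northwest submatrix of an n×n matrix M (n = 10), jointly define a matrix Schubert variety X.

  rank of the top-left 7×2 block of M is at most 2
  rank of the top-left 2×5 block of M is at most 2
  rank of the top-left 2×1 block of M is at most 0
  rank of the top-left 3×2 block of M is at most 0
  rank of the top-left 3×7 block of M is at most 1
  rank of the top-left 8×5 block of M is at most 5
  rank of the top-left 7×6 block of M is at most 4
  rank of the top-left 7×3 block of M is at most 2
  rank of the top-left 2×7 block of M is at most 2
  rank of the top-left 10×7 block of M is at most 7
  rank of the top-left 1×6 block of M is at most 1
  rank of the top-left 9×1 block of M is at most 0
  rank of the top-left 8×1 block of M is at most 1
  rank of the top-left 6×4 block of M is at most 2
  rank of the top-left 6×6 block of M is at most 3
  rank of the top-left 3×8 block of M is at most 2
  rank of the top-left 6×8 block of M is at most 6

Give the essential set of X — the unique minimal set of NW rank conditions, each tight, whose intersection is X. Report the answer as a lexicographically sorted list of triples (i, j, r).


Rank table r_w(10×10) implied by the 17 constraints:

  row 1: 0  0  1  1  1  1  1  1  1  1
  row 2: 0  0  1  1  1  1  1  2  2  2
  row 3: 0  0  1  1  1  1  1  2  3  3
  row 4: 0  1  2  2  2  2  2  3  4  4
  row 5: 0  1  2  2  3  3  3  4  5  5
  row 6: 0  1  2  2  3  3  4  5  6  6
  row 7: 0  1  2  3  4  4  5  6  7  7
  row 8: 0  1  2  3  4  5  6  7  8  8
  row 9: 0  1  2  3  4  5  6  7  8  9
  row 10: 1  2  3  4  5  6  7  8  9  10

so w = (3, 8, 9, 2, 5, 7, 4, 6, 10, 1).

Rothe diagram D(w) (23 cells), 5 SE-corners (essential conditions):

[(3, 2, 0), (3, 7, 1), (6, 4, 2), (6, 6, 3), (9, 1, 0)]


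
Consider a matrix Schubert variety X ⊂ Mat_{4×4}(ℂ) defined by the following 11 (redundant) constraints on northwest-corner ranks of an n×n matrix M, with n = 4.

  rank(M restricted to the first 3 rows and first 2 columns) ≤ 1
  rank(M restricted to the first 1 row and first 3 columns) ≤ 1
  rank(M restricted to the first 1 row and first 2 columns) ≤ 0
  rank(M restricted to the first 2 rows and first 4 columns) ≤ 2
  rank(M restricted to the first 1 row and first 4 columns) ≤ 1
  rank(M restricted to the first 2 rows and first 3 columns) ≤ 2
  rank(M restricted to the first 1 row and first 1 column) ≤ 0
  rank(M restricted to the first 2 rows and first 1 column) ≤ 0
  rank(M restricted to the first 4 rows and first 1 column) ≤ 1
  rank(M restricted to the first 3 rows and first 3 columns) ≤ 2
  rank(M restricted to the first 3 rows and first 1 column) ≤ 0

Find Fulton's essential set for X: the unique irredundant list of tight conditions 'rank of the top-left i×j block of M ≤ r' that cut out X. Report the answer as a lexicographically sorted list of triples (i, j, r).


Rank table r_w(4×4) implied by the 11 constraints:

  0 0 1 1
  0 1 2 2
  0 1 2 3
  1 2 3 4

second differences of R give the permutation w = (3, 2, 4, 1).

D(w) has 4 cells with 2 SE-corners; essential set:

[(1, 2, 0), (3, 1, 0)]


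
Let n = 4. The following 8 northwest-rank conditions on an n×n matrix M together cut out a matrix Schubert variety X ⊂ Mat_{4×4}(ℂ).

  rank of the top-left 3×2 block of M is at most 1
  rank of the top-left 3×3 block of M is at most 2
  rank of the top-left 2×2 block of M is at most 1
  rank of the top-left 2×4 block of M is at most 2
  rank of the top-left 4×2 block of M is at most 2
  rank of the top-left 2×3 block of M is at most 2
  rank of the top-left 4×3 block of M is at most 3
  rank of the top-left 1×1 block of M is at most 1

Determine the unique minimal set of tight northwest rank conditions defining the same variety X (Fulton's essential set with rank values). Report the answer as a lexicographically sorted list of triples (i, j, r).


Propagating the 8 rank bounds to every northwest block:

  R[1]: 1 1 1 1
  R[2]: 1 1 2 2
  R[3]: 1 1 2 3
  R[4]: 1 2 3 4

reading off 1-entries of Δ²R: w = (1, 3, 4, 2).

Rothe diagram D(w) (2 cells), 1 SE-corner (essential condition):

[(3, 2, 1)]


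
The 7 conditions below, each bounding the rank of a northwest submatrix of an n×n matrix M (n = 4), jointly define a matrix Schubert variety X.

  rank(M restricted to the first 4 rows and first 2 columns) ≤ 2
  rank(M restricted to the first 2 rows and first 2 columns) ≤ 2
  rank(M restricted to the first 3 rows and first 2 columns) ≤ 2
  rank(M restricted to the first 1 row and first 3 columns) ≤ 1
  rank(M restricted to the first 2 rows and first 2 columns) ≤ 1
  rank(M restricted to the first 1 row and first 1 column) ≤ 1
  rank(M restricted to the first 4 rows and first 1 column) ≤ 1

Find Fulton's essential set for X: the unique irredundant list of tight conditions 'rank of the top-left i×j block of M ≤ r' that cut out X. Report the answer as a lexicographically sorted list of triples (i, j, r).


Recovering R(i,j) via the rank-extension bound from the 7 conditions:

  i=1: 1 1 1 1
  i=2: 1 1 2 2
  i=3: 1 2 3 3
  i=4: 1 2 3 4

so w = (1, 3, 2, 4).

1 SE-corner of the 1-cell Rothe diagram gives Ess(w):

[(2, 2, 1)]


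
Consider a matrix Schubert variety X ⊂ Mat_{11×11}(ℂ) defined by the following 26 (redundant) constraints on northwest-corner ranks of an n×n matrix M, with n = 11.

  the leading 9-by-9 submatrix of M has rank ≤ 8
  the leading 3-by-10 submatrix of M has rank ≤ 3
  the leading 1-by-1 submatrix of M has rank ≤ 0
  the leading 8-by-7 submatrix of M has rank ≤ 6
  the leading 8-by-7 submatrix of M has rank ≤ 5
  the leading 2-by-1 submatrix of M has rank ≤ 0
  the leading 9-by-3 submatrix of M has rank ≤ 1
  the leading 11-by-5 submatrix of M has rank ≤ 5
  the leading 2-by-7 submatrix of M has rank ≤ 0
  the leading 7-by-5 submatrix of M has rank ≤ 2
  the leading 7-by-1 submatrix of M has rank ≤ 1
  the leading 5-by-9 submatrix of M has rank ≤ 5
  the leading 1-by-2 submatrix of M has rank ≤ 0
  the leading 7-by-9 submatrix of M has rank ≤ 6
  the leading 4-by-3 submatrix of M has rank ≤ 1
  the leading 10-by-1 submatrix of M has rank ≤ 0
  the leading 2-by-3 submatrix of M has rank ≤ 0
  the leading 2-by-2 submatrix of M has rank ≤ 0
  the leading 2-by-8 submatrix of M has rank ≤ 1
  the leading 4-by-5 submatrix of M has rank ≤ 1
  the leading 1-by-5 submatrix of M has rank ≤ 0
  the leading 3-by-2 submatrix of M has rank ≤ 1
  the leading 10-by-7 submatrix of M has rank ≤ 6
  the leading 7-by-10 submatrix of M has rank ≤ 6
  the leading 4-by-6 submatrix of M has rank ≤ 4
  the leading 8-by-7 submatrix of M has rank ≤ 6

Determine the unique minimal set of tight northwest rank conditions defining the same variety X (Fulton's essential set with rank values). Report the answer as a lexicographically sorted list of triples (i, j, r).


Recovering R(i,j) via the rank-extension bound from the 26 conditions:

  R[1]: 0, 0, 0, 0, 0, 0, 0, 1, 1, 1, 1
  R[2]: 0, 0, 0, 0, 0, 0, 0, 1, 2, 2, 2
  R[3]: 0, 1, 1, 1, 1, 1, 1, 2, 3, 3, 3
  R[4]: 0, 1, 1, 1, 1, 2, 2, 3, 4, 4, 4
  R[5]: 0, 1, 1, 2, 2, 3, 3, 4, 5, 5, 5
  R[6]: 0, 1, 1, 2, 2, 3, 4, 5, 6, 6, 6
  R[7]: 0, 1, 1, 2, 2, 3, 4, 5, 6, 6, 7
  R[8]: 0, 1, 1, 2, 3, 4, 5, 6, 7, 7, 8
  R[9]: 0, 1, 1, 2, 3, 4, 5, 6, 7, 8, 9
  R[10]: 0, 1, 2, 3, 4, 5, 6, 7, 8, 9, 10
  R[11]: 1, 2, 3, 4, 5, 6, 7, 8, 9, 10, 11

the unique w with this rank table is (8, 9, 2, 6, 4, 7, 11, 5, 10, 3, 1).

Rothe diagram D(w) (33 cells), 6 SE-corners (essential conditions):

[(2, 7, 0), (4, 5, 1), (7, 5, 2), (7, 10, 6), (9, 3, 1), (10, 1, 0)]


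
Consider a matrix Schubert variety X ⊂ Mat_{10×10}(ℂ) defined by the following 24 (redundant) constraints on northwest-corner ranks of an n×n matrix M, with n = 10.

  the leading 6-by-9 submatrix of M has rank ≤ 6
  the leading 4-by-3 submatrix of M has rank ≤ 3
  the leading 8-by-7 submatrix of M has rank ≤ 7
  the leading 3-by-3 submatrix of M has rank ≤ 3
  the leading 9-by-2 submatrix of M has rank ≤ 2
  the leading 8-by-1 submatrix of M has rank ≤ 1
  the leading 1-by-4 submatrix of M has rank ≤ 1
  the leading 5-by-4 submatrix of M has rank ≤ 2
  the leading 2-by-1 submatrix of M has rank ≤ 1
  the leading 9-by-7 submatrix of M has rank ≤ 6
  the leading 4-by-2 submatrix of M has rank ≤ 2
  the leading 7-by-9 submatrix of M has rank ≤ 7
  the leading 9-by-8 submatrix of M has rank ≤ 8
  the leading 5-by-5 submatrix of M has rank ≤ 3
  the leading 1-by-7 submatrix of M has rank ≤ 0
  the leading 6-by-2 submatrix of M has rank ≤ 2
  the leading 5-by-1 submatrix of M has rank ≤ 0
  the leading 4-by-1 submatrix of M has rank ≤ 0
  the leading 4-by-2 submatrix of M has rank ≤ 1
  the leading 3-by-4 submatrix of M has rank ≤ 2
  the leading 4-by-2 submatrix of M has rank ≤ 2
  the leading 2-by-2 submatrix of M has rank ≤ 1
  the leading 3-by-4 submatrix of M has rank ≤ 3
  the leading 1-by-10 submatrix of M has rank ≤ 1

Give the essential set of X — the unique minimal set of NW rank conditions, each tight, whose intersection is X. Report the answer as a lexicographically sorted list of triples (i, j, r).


Computing R[i][j] = min implied NW-rank bound (n=10, 24 conditions):

  R[1]: 0  0  0  0  0  0  0  1  1  1
  R[2]: 0  1  1  1  1  1  1  2  2  2
  R[3]: 0  1  2  2  2  2  2  3  3  3
  R[4]: 0  1  2  2  3  3  3  4  4  4
  R[5]: 0  1  2  2  3  4  4  5  5  5
  R[6]: 1  2  3  3  4  5  5  6  6  6
  R[7]: 1  2  3  4  5  6  6  7  7  7
  R[8]: 1  2  3  4  5  6  6  7  8  8
  R[9]: 1  2  3  4  5  6  6  7  8  9
  R[10]: 1  2  3  4  5  6  7  8  9  10

so w = (8, 2, 3, 5, 6, 1, 4, 9, 10, 7).

ℓ(w)=15; the 4 essential cells (i,j,r):

[(1, 7, 0), (5, 1, 0), (5, 4, 2), (9, 7, 6)]


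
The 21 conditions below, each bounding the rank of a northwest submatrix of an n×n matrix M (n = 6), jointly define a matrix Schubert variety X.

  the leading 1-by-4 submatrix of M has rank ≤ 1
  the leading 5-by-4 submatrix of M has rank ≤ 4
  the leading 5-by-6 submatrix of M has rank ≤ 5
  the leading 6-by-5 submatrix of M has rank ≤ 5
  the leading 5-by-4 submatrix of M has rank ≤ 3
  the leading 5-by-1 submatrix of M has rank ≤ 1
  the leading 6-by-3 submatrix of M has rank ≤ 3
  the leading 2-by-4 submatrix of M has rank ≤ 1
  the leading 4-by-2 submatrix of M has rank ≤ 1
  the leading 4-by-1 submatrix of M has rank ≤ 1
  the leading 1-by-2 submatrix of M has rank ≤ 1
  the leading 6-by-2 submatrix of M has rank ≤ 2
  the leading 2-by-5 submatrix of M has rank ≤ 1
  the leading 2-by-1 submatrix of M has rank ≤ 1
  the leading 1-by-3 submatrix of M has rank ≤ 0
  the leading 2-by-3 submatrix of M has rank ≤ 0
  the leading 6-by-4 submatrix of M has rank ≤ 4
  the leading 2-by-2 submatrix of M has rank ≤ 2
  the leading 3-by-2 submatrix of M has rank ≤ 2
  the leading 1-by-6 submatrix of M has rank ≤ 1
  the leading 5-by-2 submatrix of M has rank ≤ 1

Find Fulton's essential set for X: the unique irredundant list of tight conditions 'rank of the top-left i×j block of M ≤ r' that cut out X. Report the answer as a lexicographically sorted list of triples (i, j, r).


The tightest implied rank at each (i,j), from the 21 conditions:

  row 1: 0  0  0  1  1  1
  row 2: 0  0  0  1  1  2
  row 3: 1  1  1  2  2  3
  row 4: 1  1  2  3  3  4
  row 5: 1  1  2  3  4  5
  row 6: 1  2  3  4  5  6

the unique w with this rank table is (4, 6, 1, 3, 5, 2).

Fulton essential set (3 of the 9 Rothe cells):

[(2, 3, 0), (2, 5, 1), (5, 2, 1)]


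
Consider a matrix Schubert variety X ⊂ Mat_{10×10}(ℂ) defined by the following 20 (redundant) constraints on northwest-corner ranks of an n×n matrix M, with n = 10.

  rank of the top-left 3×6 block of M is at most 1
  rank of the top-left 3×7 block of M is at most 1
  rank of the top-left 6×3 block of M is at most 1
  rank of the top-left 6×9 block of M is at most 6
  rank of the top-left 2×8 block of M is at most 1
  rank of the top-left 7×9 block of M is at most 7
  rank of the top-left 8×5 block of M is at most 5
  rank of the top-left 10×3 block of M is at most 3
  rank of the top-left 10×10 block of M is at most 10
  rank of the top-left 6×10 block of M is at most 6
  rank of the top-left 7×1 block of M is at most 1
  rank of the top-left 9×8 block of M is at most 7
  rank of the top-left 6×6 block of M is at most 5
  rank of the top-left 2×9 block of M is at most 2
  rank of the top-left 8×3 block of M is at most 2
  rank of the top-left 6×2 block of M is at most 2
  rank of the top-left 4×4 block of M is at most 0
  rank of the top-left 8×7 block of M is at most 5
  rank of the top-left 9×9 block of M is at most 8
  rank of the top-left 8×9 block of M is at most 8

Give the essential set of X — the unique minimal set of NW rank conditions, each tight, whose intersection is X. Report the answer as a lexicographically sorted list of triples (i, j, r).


Reconstructing r_w from the 20 given conditions:

  0 | 0 | 0 | 0 | 1 | 1 | 1 | 1 | 1 | 1
  0 | 0 | 0 | 0 | 1 | 1 | 1 | 1 | 2 | 2
  0 | 0 | 0 | 0 | 1 | 1 | 1 | 2 | 3 | 3
  0 | 0 | 0 | 0 | 1 | 2 | 2 | 3 | 4 | 4
  1 | 1 | 1 | 1 | 2 | 3 | 3 | 4 | 5 | 5
  1 | 1 | 1 | 2 | 3 | 4 | 4 | 5 | 6 | 6
  1 | 2 | 2 | 3 | 4 | 5 | 5 | 6 | 7 | 7
  1 | 2 | 2 | 3 | 4 | 5 | 5 | 6 | 7 | 8
  1 | 2 | 3 | 4 | 5 | 6 | 6 | 7 | 8 | 9
  1 | 2 | 3 | 4 | 5 | 6 | 7 | 8 | 9 | 10

reading off 1-entries of Δ²R: w = (5, 9, 8, 6, 1, 4, 2, 10, 3, 7).

ℓ(w)=25; the 6 essential cells (i,j,r):

[(2, 8, 1), (3, 7, 1), (4, 4, 0), (6, 3, 1), (8, 3, 2), (8, 7, 5)]


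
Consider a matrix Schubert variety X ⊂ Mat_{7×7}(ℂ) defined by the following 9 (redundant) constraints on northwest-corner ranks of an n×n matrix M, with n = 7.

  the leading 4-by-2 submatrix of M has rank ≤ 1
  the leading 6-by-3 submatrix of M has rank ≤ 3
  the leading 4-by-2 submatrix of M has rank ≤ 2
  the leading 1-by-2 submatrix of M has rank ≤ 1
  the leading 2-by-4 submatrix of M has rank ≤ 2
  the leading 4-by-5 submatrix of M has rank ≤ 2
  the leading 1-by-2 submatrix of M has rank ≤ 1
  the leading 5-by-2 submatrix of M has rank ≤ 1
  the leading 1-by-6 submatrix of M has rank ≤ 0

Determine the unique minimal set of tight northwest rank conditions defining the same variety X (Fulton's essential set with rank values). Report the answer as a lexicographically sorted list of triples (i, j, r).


Propagating the 9 rank bounds to every northwest block:

  row 1: 0 0 0 0 0 0 1
  row 2: 1 1 1 1 1 1 2
  row 3: 1 1 2 2 2 2 3
  row 4: 1 1 2 2 2 3 4
  row 5: 1 1 2 3 3 4 5
  row 6: 1 2 3 4 4 5 6
  row 7: 1 2 3 4 5 6 7

second differences of R give the permutation w = (7, 1, 3, 6, 4, 2, 5).

3 SE-corners of the 11-cell Rothe diagram give Ess(w):

[(1, 6, 0), (4, 5, 2), (5, 2, 1)]


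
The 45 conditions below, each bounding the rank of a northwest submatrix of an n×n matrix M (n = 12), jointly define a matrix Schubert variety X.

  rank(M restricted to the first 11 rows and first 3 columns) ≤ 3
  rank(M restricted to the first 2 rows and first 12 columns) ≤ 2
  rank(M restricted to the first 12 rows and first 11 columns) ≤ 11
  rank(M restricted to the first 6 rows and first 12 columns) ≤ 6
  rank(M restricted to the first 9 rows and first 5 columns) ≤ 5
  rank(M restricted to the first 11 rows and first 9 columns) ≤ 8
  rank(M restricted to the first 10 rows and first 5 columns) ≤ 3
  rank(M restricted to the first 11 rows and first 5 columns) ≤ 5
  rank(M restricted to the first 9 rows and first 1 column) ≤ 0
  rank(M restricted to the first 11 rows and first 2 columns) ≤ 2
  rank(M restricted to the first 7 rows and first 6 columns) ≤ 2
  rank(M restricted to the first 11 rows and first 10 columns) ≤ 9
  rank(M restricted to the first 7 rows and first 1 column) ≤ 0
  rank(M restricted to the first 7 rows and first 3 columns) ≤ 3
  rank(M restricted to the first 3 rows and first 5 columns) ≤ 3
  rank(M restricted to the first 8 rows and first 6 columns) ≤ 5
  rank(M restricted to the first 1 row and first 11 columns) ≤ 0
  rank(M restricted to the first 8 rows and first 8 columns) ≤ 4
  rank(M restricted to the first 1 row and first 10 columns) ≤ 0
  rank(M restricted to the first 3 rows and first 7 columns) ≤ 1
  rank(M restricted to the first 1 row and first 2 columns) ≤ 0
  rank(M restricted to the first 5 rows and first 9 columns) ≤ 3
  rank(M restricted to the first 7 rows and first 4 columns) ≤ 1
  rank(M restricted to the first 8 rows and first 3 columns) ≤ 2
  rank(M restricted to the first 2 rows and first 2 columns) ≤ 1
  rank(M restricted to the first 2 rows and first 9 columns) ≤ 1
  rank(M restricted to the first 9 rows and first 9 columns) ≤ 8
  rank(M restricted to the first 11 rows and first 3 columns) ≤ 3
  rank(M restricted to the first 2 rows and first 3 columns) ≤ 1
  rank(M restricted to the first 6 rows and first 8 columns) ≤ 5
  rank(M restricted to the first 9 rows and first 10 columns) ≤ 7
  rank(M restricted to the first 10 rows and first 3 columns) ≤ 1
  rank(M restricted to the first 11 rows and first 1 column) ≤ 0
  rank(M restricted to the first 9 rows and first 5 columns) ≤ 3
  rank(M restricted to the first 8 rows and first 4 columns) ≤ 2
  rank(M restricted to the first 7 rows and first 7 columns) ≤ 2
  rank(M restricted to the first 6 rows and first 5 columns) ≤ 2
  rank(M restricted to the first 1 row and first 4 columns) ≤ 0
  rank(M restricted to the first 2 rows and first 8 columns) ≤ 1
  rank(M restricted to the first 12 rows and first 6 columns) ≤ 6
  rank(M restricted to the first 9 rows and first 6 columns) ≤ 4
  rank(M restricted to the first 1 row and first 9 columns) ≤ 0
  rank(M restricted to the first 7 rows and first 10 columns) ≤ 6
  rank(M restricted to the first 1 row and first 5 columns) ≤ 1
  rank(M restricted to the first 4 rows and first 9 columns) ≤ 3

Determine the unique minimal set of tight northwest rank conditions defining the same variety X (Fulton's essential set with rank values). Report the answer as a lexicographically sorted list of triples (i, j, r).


The tightest implied rank at each (i,j), from the 45 conditions:

  row 1: 0 | 0 | 0 | 0 | 0 | 0 | 0 | 0 | 0 | 0 | 0 | 1
  row 2: 0 | 1 | 1 | 1 | 1 | 1 | 1 | 1 | 1 | 1 | 1 | 2
  row 3: 0 | 1 | 1 | 1 | 1 | 1 | 1 | 2 | 2 | 2 | 2 | 3
  row 4: 0 | 1 | 1 | 1 | 2 | 2 | 2 | 3 | 3 | 3 | 3 | 4
  row 5: 0 | 1 | 1 | 1 | 2 | 2 | 2 | 3 | 3 | 4 | 4 | 5
  row 6: 0 | 1 | 1 | 1 | 2 | 2 | 2 | 3 | 4 | 5 | 5 | 6
  row 7: 0 | 1 | 1 | 1 | 2 | 2 | 2 | 3 | 4 | 5 | 6 | 7
  row 8: 0 | 1 | 1 | 2 | 3 | 3 | 3 | 4 | 5 | 6 | 7 | 8
  row 9: 0 | 1 | 1 | 2 | 3 | 4 | 4 | 5 | 6 | 7 | 8 | 9
  row 10: 0 | 1 | 1 | 2 | 3 | 4 | 5 | 6 | 7 | 8 | 9 | 10
  row 11: 0 | 1 | 2 | 3 | 4 | 5 | 6 | 7 | 8 | 9 | 10 | 11
  row 12: 1 | 2 | 3 | 4 | 5 | 6 | 7 | 8 | 9 | 10 | 11 | 12

the unique w with this rank table is (12, 2, 8, 5, 10, 9, 11, 4, 6, 7, 3, 1).

|D(w)|=44, |Ess(w)|=7:

[(1, 11, 0), (3, 7, 1), (5, 9, 3), (7, 4, 1), (7, 7, 2), (10, 3, 1), (11, 1, 0)]


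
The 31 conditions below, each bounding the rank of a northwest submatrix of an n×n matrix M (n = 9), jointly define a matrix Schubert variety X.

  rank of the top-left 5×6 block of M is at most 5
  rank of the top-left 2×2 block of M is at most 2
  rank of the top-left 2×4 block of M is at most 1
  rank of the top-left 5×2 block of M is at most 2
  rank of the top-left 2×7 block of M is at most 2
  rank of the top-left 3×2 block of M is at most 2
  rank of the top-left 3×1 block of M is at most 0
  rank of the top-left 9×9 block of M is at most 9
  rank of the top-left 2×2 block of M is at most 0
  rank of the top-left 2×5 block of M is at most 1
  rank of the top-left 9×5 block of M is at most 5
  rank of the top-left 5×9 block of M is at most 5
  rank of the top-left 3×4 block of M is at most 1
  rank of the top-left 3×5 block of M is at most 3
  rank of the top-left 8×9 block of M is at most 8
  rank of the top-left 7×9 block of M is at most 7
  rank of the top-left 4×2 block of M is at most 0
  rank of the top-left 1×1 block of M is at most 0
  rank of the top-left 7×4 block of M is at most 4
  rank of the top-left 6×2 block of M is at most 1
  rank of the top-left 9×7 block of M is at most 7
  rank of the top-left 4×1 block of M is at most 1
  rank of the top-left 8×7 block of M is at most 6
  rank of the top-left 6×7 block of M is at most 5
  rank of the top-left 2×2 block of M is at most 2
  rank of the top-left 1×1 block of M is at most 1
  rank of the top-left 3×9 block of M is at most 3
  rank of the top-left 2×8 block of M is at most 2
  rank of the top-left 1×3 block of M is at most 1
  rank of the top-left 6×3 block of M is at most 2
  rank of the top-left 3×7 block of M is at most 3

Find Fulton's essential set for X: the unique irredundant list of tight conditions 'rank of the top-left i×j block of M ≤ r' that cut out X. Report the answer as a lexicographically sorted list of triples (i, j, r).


Propagating the 31 rank bounds to every northwest block:

  row 1: 0, 0, 1, 1, 1, 1, 1, 1, 1
  row 2: 0, 0, 1, 1, 1, 2, 2, 2, 2
  row 3: 0, 0, 1, 1, 2, 3, 3, 3, 3
  row 4: 0, 0, 1, 2, 3, 4, 4, 4, 4
  row 5: 1, 1, 2, 3, 4, 5, 5, 5, 5
  row 6: 1, 1, 2, 3, 4, 5, 5, 6, 6
  row 7: 1, 2, 3, 4, 5, 6, 6, 7, 7
  row 8: 1, 2, 3, 4, 5, 6, 6, 7, 8
  row 9: 1, 2, 3, 4, 5, 6, 7, 8, 9

second differences of R give the permutation w = (3, 6, 5, 4, 1, 8, 2, 9, 7).

D(w) has 14 cells with 6 SE-corners; essential set:

[(2, 5, 1), (3, 4, 1), (4, 2, 0), (6, 2, 1), (6, 7, 5), (8, 7, 6)]


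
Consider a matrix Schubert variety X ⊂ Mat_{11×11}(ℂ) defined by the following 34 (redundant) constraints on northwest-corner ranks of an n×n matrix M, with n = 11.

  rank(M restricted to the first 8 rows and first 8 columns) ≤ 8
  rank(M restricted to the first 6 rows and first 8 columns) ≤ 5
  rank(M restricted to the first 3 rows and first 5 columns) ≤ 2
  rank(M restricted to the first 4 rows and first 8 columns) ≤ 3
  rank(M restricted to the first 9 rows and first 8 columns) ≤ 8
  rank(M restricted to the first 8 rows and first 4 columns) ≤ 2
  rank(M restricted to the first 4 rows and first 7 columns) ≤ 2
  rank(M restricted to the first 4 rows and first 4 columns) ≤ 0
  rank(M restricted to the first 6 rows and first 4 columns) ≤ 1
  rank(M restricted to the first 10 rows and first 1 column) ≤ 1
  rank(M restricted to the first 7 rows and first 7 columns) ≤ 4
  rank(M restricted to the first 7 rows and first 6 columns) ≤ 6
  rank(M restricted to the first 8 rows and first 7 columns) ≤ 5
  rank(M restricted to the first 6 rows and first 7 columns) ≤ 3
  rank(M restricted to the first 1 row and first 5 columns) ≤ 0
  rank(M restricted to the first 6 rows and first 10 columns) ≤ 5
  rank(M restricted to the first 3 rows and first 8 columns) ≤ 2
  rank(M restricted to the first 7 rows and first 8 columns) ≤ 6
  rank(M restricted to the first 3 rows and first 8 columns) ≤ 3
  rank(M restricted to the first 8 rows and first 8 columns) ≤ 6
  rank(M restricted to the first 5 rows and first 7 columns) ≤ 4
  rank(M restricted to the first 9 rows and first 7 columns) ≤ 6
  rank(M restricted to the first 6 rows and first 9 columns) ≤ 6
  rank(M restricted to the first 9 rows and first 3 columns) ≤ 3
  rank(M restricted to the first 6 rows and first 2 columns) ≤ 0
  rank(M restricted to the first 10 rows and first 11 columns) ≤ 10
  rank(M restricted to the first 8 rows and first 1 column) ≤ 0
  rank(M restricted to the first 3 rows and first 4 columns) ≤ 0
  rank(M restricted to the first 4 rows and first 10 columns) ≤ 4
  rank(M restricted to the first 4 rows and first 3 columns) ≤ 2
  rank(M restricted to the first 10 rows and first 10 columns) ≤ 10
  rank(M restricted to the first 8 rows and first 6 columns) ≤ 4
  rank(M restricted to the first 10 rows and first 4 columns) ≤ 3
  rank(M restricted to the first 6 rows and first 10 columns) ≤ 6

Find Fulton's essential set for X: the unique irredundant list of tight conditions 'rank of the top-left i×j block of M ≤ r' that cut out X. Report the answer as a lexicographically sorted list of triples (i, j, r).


Recovering R(i,j) via the rank-extension bound from the 34 conditions:

  row 1: 0 | 0 | 0 | 0 | 0 | 1 | 1 | 1 | 1 | 1 | 1
  row 2: 0 | 0 | 0 | 0 | 1 | 2 | 2 | 2 | 2 | 2 | 2
  row 3: 0 | 0 | 0 | 0 | 1 | 2 | 2 | 2 | 3 | 3 | 3
  row 4: 0 | 0 | 0 | 0 | 1 | 2 | 2 | 3 | 4 | 4 | 4
  row 5: 0 | 0 | 1 | 1 | 2 | 3 | 3 | 4 | 5 | 5 | 5
  row 6: 0 | 0 | 1 | 1 | 2 | 3 | 3 | 4 | 5 | 5 | 6
  row 7: 0 | 1 | 2 | 2 | 3 | 4 | 4 | 5 | 6 | 6 | 7
  row 8: 0 | 1 | 2 | 2 | 3 | 4 | 5 | 6 | 7 | 7 | 8
  row 9: 1 | 2 | 3 | 3 | 4 | 5 | 6 | 7 | 8 | 8 | 9
  row 10: 1 | 2 | 3 | 3 | 4 | 5 | 6 | 7 | 8 | 9 | 10
  row 11: 1 | 2 | 3 | 4 | 5 | 6 | 7 | 8 | 9 | 10 | 11

hence w(1..11) = (6, 5, 9, 8, 3, 11, 2, 7, 1, 10, 4).

11 SE-corners of the 31-cell Rothe diagram give Ess(w):

[(1, 5, 0), (3, 8, 2), (4, 4, 0), (4, 7, 2), (6, 2, 0), (6, 4, 1), (6, 7, 3), (6, 10, 5), (8, 1, 0), (8, 4, 2), (10, 4, 3)]


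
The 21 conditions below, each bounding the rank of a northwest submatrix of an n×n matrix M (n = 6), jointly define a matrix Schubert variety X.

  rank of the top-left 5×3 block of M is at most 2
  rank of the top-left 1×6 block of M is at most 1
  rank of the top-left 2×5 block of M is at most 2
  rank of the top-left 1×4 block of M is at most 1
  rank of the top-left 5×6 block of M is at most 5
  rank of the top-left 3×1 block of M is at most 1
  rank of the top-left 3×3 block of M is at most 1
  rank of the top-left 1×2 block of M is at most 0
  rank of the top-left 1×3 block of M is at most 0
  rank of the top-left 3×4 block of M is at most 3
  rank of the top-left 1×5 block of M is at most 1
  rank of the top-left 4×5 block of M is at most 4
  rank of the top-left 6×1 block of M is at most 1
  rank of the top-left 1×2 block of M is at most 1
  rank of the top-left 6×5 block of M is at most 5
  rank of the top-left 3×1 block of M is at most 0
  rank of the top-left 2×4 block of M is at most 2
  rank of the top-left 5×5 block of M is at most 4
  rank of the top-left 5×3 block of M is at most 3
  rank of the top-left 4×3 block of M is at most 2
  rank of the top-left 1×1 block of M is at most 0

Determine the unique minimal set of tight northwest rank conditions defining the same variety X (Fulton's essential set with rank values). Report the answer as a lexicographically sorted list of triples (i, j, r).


Computing R[i][j] = min implied NW-rank bound (n=6, 21 conditions):

  R[1]: 0, 0, 0, 1, 1, 1
  R[2]: 0, 1, 1, 2, 2, 2
  R[3]: 0, 1, 1, 2, 3, 3
  R[4]: 1, 2, 2, 3, 4, 4
  R[5]: 1, 2, 2, 3, 4, 5
  R[6]: 1, 2, 3, 4, 5, 6

the unique w with this rank table is (4, 2, 5, 1, 6, 3).

|D(w)|=7, |Ess(w)|=4:

[(1, 3, 0), (3, 1, 0), (3, 3, 1), (5, 3, 2)]


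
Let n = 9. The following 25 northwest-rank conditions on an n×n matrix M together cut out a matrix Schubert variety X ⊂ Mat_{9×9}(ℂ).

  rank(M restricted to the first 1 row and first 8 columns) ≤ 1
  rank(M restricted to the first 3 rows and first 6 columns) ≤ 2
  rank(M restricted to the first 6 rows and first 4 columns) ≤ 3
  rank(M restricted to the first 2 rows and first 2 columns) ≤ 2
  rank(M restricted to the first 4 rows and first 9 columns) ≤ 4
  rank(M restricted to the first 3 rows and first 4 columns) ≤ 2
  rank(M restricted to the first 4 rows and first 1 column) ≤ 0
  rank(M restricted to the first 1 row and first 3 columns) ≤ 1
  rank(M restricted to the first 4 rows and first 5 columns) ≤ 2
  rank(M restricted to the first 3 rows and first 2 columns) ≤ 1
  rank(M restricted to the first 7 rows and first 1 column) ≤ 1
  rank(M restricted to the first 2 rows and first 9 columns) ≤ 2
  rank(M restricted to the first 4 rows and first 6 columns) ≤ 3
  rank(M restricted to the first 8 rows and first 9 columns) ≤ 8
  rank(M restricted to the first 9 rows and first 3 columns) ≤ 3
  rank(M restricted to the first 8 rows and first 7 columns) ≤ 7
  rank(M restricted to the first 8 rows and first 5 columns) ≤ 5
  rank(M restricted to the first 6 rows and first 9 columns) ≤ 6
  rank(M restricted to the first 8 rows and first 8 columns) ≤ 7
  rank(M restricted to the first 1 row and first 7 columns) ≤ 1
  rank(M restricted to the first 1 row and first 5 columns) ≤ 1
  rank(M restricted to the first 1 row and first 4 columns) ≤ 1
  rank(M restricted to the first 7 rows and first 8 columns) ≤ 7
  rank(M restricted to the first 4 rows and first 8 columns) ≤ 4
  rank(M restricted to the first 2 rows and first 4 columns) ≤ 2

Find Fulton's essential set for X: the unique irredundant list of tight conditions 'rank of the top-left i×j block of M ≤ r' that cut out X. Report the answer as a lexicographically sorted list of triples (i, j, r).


The tightest implied rank at each (i,j), from the 25 conditions:

  i=1: 0, 1, 1, 1, 1, 1, 1, 1, 1
  i=2: 0, 1, 2, 2, 2, 2, 2, 2, 2
  i=3: 0, 1, 2, 2, 2, 2, 3, 3, 3
  i=4: 0, 1, 2, 2, 2, 3, 4, 4, 4
  i=5: 1, 2, 3, 3, 3, 4, 5, 5, 5
  i=6: 1, 2, 3, 3, 4, 5, 6, 6, 6
  i=7: 1, 2, 3, 4, 5, 6, 7, 7, 7
  i=8: 1, 2, 3, 4, 5, 6, 7, 7, 8
  i=9: 1, 2, 3, 4, 5, 6, 7, 8, 9

giving w = (2, 3, 7, 6, 1, 5, 4, 9, 8) via Δ²R.

ℓ(w)=11; the 5 essential cells (i,j,r):

[(3, 6, 2), (4, 1, 0), (4, 5, 2), (6, 4, 3), (8, 8, 7)]


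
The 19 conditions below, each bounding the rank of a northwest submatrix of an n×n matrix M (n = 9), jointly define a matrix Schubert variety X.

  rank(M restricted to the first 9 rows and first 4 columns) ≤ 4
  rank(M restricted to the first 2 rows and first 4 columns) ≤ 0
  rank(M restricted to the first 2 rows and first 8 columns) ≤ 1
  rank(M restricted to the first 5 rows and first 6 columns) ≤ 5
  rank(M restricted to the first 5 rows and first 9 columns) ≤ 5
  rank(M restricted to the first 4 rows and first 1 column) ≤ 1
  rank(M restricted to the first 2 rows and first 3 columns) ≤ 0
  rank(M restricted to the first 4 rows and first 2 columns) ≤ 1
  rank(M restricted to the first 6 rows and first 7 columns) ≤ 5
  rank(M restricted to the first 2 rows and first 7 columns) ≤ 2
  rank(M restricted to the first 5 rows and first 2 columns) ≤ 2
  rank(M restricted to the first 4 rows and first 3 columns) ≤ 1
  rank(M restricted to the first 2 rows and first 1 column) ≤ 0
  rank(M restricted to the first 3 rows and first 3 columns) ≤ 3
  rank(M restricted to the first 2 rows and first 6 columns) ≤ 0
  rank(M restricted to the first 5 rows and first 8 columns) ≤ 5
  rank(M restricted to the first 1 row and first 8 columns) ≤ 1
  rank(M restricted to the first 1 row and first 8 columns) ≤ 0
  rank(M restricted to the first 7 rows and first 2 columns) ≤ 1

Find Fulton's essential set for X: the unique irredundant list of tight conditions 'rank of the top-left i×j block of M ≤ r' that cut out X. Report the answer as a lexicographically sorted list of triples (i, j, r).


Rank table r_w(9×9) implied by the 19 constraints:

  i=1: 0 0 0 0 0 0 0 0 1
  i=2: 0 0 0 0 0 0 1 1 2
  i=3: 1 1 1 1 1 1 2 2 3
  i=4: 1 1 1 2 2 2 3 3 4
  i=5: 1 1 2 3 3 3 4 4 5
  i=6: 1 1 2 3 4 4 5 5 6
  i=7: 1 1 2 3 4 5 6 6 7
  i=8: 1 2 3 4 5 6 7 7 8
  i=9: 1 2 3 4 5 6 7 8 9

the unique w with this rank table is (9, 7, 1, 4, 3, 5, 6, 2, 8).

Fulton essential set (4 of the 19 Rothe cells):

[(1, 8, 0), (2, 6, 0), (4, 3, 1), (7, 2, 1)]


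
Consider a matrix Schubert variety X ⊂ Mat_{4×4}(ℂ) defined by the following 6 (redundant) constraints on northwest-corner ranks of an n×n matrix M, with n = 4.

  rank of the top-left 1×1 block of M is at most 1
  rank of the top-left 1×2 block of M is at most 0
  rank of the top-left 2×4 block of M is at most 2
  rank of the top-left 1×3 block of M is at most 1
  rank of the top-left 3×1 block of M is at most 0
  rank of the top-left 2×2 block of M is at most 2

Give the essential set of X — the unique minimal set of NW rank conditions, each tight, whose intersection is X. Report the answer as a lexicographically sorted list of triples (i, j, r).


Reconstructing r_w from the 6 given conditions:

  R[1]: 0, 0, 1, 1
  R[2]: 0, 1, 2, 2
  R[3]: 0, 1, 2, 3
  R[4]: 1, 2, 3, 4

so w = (3, 2, 4, 1).

Rothe diagram D(w) (4 cells), 2 SE-corners (essential conditions):

[(1, 2, 0), (3, 1, 0)]


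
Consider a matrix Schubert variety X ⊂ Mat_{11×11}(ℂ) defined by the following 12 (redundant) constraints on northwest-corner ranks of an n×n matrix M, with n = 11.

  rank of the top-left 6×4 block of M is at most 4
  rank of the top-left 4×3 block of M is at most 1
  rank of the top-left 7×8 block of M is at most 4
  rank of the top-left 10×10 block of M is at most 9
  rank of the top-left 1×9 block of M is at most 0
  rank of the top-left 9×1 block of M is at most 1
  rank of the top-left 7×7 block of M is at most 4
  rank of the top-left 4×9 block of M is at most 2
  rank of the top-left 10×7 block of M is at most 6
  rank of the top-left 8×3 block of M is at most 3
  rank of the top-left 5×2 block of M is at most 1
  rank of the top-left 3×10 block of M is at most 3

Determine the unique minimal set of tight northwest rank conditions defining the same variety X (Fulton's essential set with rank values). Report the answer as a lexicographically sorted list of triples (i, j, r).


Rank table r_w(11×11) implied by the 12 constraints:

  i=1: 0 0 0 0 0 0 0 0 0 1 1
  i=2: 1 1 1 1 1 1 1 1 1 2 2
  i=3: 1 1 1 2 2 2 2 2 2 3 3
  i=4: 1 1 1 2 2 2 2 2 2 3 4
  i=5: 1 1 2 3 3 3 3 3 3 4 5
  i=6: 1 2 3 4 4 4 4 4 4 5 6
  i=7: 1 2 3 4 4 4 4 4 5 6 7
  i=8: 1 2 3 4 5 5 5 5 6 7 8
  i=9: 1 2 3 4 5 6 6 6 7 8 9
  i=10: 1 2 3 4 5 6 6 7 8 9 10
  i=11: 1 2 3 4 5 6 7 8 9 10 11

the unique w with this rank table is (10, 1, 4, 11, 3, 2, 9, 5, 6, 8, 7).

ℓ(w)=24; the 6 essential cells (i,j,r):

[(1, 9, 0), (4, 3, 1), (4, 9, 2), (5, 2, 1), (7, 8, 4), (10, 7, 6)]


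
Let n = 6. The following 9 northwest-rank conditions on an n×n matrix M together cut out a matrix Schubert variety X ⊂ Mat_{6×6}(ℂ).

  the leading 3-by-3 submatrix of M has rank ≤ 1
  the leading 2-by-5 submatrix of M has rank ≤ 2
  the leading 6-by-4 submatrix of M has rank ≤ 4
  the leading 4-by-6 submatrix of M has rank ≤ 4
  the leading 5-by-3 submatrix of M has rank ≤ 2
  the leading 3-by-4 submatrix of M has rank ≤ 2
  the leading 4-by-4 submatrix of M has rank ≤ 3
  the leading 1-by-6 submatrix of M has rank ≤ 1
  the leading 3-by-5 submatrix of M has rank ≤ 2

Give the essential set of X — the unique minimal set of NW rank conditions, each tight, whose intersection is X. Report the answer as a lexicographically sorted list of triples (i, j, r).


Reconstructing r_w from the 9 given conditions:

  R[1]: 1  1  1  1  1  1
  R[2]: 1  1  1  2  2  2
  R[3]: 1  1  1  2  2  3
  R[4]: 1  2  2  3  3  4
  R[5]: 1  2  2  3  4  5
  R[6]: 1  2  3  4  5  6

hence w(1..6) = (1, 4, 6, 2, 5, 3).

Fulton essential set (3 of the 6 Rothe cells):

[(3, 3, 1), (3, 5, 2), (5, 3, 2)]
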